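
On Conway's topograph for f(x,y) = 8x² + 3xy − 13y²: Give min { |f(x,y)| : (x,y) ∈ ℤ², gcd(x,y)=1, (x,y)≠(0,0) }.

descent: ρ → (-13,-3,8)
descent: ρ → (8,19,-2)  [lands on river]
river: ρ → (-2,17,17)
river: ρ → (17,17,-2)
river: ρ → (-2,19,8)
river: ρ → (8,13,-8)
river: ρ → (-8,19,2)
river: ρ → (2,17,-17)
river: ρ → (-17,17,2)
river: ρ → (2,19,-8)
river: ρ → (-8,13,8)
closes: descent 2, river 10
min |a| on river = 2

2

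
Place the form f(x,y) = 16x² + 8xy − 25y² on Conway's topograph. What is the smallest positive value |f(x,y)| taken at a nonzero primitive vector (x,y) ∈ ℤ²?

descent: ρ → (-25,-8,16)
descent: ρ → (16,40,-1)  [lands on river]
river: ρ → (-1,40,16)
river: ρ → (16,24,-17)
river: ρ → (-17,10,23)
river: ρ → (23,36,-4)
river: ρ → (-4,36,23)
river: ρ → (23,10,-17)
river: ρ → (-17,24,16)
closes: descent 2, river 8
min |a| on river = 1

1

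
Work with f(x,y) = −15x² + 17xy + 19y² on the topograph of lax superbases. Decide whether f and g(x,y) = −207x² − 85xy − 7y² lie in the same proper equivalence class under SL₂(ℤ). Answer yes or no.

D₁ = 1429, D₂ = 1429
river cycle of f (length 14): (19, 21, -13), (-13, 31, 9), (9, 23, -25), (-25, 27, 7), (7, 29, -21), (-21, 13, 15), (15, 17, -19), (-19, 21, 13), (13, 31, -9), (-9, 23, 25), … (4 more)
river cycle of g (length 14): (-7, 29, 21), (21, 13, -15), (-15, 17, 19), (19, 21, -13), (-13, 31, 9), (9, 23, -25), (-25, 27, 7), (7, 29, -21), (-21, 13, 15), (15, 17, -19), … (4 more)
cycles coincide ⇒ equivalent

yes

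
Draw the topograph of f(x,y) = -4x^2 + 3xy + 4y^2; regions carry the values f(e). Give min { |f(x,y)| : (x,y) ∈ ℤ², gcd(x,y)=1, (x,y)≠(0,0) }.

river: ρ → (4,5,-3)
river: ρ → (-3,7,2)
river: ρ → (2,5,-6)
river: ρ → (-6,7,1)
river: ρ → (1,7,-6)
river: ρ → (-6,5,2)
river: ρ → (2,7,-3)
river: ρ → (-3,5,4)
river: ρ → (4,3,-4)
river: ρ → (-4,5,3)
river: ρ → (3,7,-2)
river: ρ → (-2,5,6)
river: ρ → (6,7,-1)
river: ρ → (-1,7,6)
river: ρ → (6,5,-2)
river: ρ → (-2,7,3)
river: ρ → (3,5,-4)
river: ρ → (-4,3,4)
closes: descent 0, river 18
min |a| on river = 1

1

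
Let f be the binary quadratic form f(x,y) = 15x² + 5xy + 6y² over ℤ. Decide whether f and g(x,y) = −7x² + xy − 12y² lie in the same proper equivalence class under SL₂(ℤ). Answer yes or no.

D₁ = -335, D₂ = -335
f: flip: (15,5,6)→(6,-5,15)
f: reduced (well bottom): (6,-5,15) with a≤c, −a<b≤a
g is negative-definite; reduce −g:
−g: reduced (well bottom): (7,-1,12) with a≤c, −a<b≤a
flip sign back: reduced form of g is (-7,1,-12)
reduced forms (6, -5, 15) vs (-7, 1, -12) ⇒ inequivalent

no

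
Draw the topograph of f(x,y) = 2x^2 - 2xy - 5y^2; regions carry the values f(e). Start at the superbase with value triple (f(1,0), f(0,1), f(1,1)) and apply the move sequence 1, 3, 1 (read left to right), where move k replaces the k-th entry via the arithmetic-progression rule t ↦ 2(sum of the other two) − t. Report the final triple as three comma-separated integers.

start (2,-5,-5) = (f(1,0),f(0,1),f(1,1))
replace slot 1: 2·((-5)+(-5)) − 2 = -22 → (-22,-5,-5)
replace slot 3: 2·((-22)+(-5)) − (-5) = -49 → (-22,-5,-49)
replace slot 1: 2·((-5)+(-49)) − (-22) = -86 → (-86,-5,-49)

-86,-5,-49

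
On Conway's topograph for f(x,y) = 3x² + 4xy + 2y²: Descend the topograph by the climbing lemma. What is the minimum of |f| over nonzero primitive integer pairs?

translate: b→-2 (≡4 mod 6), so (3,4,2)→(3,-2,1)
flip: (3,-2,1)→(1,2,3)
translate: b→0 (≡2 mod 2), so (1,2,3)→(1,0,2)
reduced (well bottom): (1,0,2) with a≤c, −a<b≤a
well minimum = a = 1

1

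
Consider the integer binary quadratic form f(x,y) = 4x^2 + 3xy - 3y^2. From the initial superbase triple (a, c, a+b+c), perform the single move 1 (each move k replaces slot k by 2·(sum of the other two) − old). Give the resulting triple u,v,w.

start (4,-3,4) = (f(1,0),f(0,1),f(1,1))
replace slot 1: 2·((-3)+4) − 4 = -2 → (-2,-3,4)

-2,-3,4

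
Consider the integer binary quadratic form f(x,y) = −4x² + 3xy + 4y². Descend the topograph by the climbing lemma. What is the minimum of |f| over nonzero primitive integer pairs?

river: ρ → (4,5,-3)
river: ρ → (-3,7,2)
river: ρ → (2,5,-6)
river: ρ → (-6,7,1)
river: ρ → (1,7,-6)
river: ρ → (-6,5,2)
river: ρ → (2,7,-3)
river: ρ → (-3,5,4)
river: ρ → (4,3,-4)
river: ρ → (-4,5,3)
river: ρ → (3,7,-2)
river: ρ → (-2,5,6)
river: ρ → (6,7,-1)
river: ρ → (-1,7,6)
river: ρ → (6,5,-2)
river: ρ → (-2,7,3)
river: ρ → (3,5,-4)
river: ρ → (-4,3,4)
closes: descent 0, river 18
min |a| on river = 1

1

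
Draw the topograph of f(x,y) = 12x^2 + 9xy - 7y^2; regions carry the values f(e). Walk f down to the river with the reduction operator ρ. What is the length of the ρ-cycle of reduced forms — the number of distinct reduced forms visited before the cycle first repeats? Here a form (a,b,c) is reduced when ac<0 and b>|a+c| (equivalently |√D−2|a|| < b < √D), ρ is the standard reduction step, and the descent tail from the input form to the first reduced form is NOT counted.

D = 417, ⌊√D⌋ = 20
river: ρ → (-7,19,2)
river: ρ → (2,17,-16)
river: ρ → (-16,15,3)
river: ρ → (3,15,-16)
river: ρ → (-16,17,2)
river: ρ → (2,19,-7)
river: ρ → (-7,9,12)
river: ρ → (12,15,-4)
river: ρ → (-4,17,8)
river: ρ → (8,15,-6)
river: ρ → (-6,9,14)
river: ρ → (14,19,-1)
river: ρ → (-1,19,14)
river: ρ → (14,9,-6)
river: ρ → (-6,15,8)
river: ρ → (8,17,-4)
river: ρ → (-4,15,12)
river: ρ → (12,9,-7)
ρ-cycle length = 18 (tail of 0 descent steps not counted)

18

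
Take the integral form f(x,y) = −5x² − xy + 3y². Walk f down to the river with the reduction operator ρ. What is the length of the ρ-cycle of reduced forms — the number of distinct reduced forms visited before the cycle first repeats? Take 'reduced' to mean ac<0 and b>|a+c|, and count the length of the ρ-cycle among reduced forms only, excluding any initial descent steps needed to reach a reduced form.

D = 61, ⌊√D⌋ = 7
descent: ρ → (3,7,-1)  [lands on river]
river: ρ → (-1,7,3)
river: ρ → (3,5,-3)
river: ρ → (-3,7,1)
river: ρ → (1,7,-3)
river: ρ → (-3,5,3)
ρ-cycle length = 6 (tail of 1 descent step not counted)

6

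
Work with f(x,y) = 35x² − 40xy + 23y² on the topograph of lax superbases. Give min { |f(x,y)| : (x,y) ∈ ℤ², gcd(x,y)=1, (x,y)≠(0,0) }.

translate: b→30 (≡-40 mod 70), so (35,-40,23)→(35,30,18)
flip: (35,30,18)→(18,-30,35)
translate: b→6 (≡-30 mod 36), so (18,-30,35)→(18,6,23)
reduced (well bottom): (18,6,23) with a≤c, −a<b≤a
well minimum = a = 18

18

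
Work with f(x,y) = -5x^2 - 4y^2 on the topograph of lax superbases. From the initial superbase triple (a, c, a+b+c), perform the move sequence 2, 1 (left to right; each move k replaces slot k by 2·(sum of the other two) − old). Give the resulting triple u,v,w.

start (-5,-4,-9) = (f(1,0),f(0,1),f(1,1))
replace slot 2: 2·((-5)+(-9)) − (-4) = -24 → (-5,-24,-9)
replace slot 1: 2·((-24)+(-9)) − (-5) = -61 → (-61,-24,-9)

-61,-24,-9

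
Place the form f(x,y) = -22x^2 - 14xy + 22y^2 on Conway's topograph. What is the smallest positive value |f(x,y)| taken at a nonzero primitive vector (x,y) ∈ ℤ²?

descent: ρ → (22,14,-22)  [lands on river]
river: ρ → (-22,30,14)
river: ρ → (14,26,-26)
river: ρ → (-26,26,14)
river: ρ → (14,30,-22)
river: ρ → (-22,14,22)
river: ρ → (22,30,-14)
river: ρ → (-14,26,26)
river: ρ → (26,26,-14)
river: ρ → (-14,30,22)
closes: descent 1, river 10
min |a| on river = 14

14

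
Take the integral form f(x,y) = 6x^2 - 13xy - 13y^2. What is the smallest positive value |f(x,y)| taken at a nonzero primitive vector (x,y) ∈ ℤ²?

descent: ρ → (-13,13,6)  [lands on river]
river: ρ → (6,11,-15)
river: ρ → (-15,19,2)
river: ρ → (2,21,-5)
river: ρ → (-5,19,6)
river: ρ → (6,17,-8)
river: ρ → (-8,15,8)
river: ρ → (8,17,-6)
river: ρ → (-6,19,5)
river: ρ → (5,21,-2)
river: ρ → (-2,19,15)
river: ρ → (15,11,-6)
river: ρ → (-6,13,13)
river: ρ → (13,13,-6)
river: ρ → (-6,11,15)
river: ρ → (15,19,-2)
river: ρ → (-2,21,5)
river: ρ → (5,19,-6)
river: ρ → (-6,17,8)
river: ρ → (8,15,-8)
river: ρ → (-8,17,6)
river: ρ → (6,19,-5)
river: ρ → (-5,21,2)
river: ρ → (2,19,-15)
river: ρ → (-15,11,6)
river: ρ → (6,13,-13)
closes: descent 1, river 26
min |a| on river = 2

2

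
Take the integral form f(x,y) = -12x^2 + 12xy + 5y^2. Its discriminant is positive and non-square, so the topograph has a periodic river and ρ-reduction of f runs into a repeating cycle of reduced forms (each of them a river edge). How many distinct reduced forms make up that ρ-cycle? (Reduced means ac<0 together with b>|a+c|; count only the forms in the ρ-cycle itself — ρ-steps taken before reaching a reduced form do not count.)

D = 384, ⌊√D⌋ = 19
river: ρ → (5,18,-3)
river: ρ → (-3,18,5)
river: ρ → (5,12,-12)
river: ρ → (-12,12,5)
ρ-cycle length = 4 (tail of 0 descent steps not counted)

4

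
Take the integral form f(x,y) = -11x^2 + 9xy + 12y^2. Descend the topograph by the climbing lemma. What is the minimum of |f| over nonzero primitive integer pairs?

river: ρ → (12,15,-8)
river: ρ → (-8,17,10)
river: ρ → (10,23,-2)
river: ρ → (-2,21,21)
river: ρ → (21,21,-2)
river: ρ → (-2,23,10)
river: ρ → (10,17,-8)
river: ρ → (-8,15,12)
river: ρ → (12,9,-11)
river: ρ → (-11,13,10)
river: ρ → (10,7,-14)
river: ρ → (-14,21,3)
river: ρ → (3,21,-14)
river: ρ → (-14,7,10)
river: ρ → (10,13,-11)
river: ρ → (-11,9,12)
closes: descent 0, river 16
min |a| on river = 2

2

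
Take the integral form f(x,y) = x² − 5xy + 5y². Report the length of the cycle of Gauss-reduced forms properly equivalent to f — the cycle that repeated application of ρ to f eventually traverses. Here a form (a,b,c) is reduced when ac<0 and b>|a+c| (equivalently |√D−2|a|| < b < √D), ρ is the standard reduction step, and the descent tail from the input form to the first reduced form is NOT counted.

D = 5, ⌊√D⌋ = 2
descent: ρ → (5,5,1)
descent: ρ → (1,1,-1)  [lands on river]
river: ρ → (-1,1,1)
ρ-cycle length = 2 (tail of 2 descent steps not counted)

2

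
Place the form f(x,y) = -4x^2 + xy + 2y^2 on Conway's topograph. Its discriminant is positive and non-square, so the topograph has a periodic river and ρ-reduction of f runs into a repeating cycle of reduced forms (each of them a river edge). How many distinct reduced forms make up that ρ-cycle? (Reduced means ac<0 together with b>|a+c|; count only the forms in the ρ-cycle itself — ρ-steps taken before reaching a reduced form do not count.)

D = 33, ⌊√D⌋ = 5
descent: ρ → (2,3,-3)  [lands on river]
river: ρ → (-3,3,2)
river: ρ → (2,5,-1)
river: ρ → (-1,5,2)
ρ-cycle length = 4 (tail of 1 descent step not counted)

4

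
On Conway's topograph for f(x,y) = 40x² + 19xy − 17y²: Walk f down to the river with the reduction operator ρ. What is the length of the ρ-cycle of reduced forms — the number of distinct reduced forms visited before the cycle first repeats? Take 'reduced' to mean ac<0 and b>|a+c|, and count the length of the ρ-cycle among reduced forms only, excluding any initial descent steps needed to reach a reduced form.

D = 3081, ⌊√D⌋ = 55
descent: ρ → (-17,49,10)  [lands on river]
river: ρ → (10,51,-12)
river: ρ → (-12,45,22)
river: ρ → (22,43,-14)
river: ρ → (-14,41,25)
river: ρ → (25,9,-30)
river: ρ → (-30,51,4)
river: ρ → (4,53,-17)
ρ-cycle length = 8 (tail of 1 descent step not counted)

8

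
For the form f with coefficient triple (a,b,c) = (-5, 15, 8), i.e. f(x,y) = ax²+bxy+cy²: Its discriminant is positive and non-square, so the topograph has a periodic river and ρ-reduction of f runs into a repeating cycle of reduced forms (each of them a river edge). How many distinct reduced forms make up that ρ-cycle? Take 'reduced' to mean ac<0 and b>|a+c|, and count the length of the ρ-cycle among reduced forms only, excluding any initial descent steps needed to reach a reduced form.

D = 385, ⌊√D⌋ = 19
river: ρ → (8,17,-3)
river: ρ → (-3,19,2)
river: ρ → (2,17,-12)
river: ρ → (-12,7,7)
river: ρ → (7,7,-12)
river: ρ → (-12,17,2)
river: ρ → (2,19,-3)
river: ρ → (-3,17,8)
river: ρ → (8,15,-5)
river: ρ → (-5,15,8)
ρ-cycle length = 10 (tail of 0 descent steps not counted)

10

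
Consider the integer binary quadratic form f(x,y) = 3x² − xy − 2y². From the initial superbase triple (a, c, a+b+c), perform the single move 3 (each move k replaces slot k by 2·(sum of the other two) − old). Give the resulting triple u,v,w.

start (3,-2,0) = (f(1,0),f(0,1),f(1,1))
replace slot 3: 2·(3+(-2)) − 0 = 2 → (3,-2,2)

3,-2,2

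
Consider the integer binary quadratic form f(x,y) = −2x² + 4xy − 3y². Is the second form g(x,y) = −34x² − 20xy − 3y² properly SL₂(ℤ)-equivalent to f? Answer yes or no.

D₁ = -8, D₂ = -8
f is negative-definite; reduce −f:
−f: translate: b→0 (≡-4 mod 4), so (2,-4,3)→(2,0,1)
−f: flip: (2,0,1)→(1,0,2)
−f: reduced (well bottom): (1,0,2) with a≤c, −a<b≤a
flip sign back: reduced form of f is (-1,0,-2)
g is negative-definite; reduce −g:
−g: flip: (34,20,3)→(3,-20,34)
−g: translate: b→-2 (≡-20 mod 6), so (3,-20,34)→(3,-2,1)
−g: flip: (3,-2,1)→(1,2,3)
−g: translate: b→0 (≡2 mod 2), so (1,2,3)→(1,0,2)
−g: reduced (well bottom): (1,0,2) with a≤c, −a<b≤a
flip sign back: reduced form of g is (-1,0,-2)
reduced forms (-1, 0, -2) vs (-1, 0, -2) ⇒ equivalent

yes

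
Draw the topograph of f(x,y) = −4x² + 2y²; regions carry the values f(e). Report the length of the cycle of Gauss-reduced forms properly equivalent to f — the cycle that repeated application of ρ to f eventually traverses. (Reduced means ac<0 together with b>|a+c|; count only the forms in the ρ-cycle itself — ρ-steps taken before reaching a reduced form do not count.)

D = 32, ⌊√D⌋ = 5
descent: ρ → (2,4,-2)  [lands on river]
river: ρ → (-2,4,2)
ρ-cycle length = 2 (tail of 1 descent step not counted)

2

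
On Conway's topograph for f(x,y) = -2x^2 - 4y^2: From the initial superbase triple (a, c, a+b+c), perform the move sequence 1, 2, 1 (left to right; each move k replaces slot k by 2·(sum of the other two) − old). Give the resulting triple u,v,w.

start (-2,-4,-6) = (f(1,0),f(0,1),f(1,1))
replace slot 1: 2·((-4)+(-6)) − (-2) = -18 → (-18,-4,-6)
replace slot 2: 2·((-18)+(-6)) − (-4) = -44 → (-18,-44,-6)
replace slot 1: 2·((-44)+(-6)) − (-18) = -82 → (-82,-44,-6)

-82,-44,-6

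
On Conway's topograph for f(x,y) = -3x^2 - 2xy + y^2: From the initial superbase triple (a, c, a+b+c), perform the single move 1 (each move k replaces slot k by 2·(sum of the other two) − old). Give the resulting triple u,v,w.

start (-3,1,-4) = (f(1,0),f(0,1),f(1,1))
replace slot 1: 2·(1+(-4)) − (-3) = -3 → (-3,1,-4)

-3,1,-4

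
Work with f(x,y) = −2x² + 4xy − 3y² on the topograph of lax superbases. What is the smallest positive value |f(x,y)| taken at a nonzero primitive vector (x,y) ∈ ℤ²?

translate: b→0 (≡-4 mod 4), so (2,-4,3)→(2,0,1)
flip: (2,0,1)→(1,0,2)
reduced (well bottom): (1,0,2) with a≤c, −a<b≤a
well minimum |f| = |-1| = 1 (negative-definite)

1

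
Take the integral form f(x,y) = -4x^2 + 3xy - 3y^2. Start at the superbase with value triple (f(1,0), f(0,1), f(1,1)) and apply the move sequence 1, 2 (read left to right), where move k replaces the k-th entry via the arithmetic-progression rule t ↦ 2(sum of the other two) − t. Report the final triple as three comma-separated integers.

start (-4,-3,-4) = (f(1,0),f(0,1),f(1,1))
replace slot 1: 2·((-3)+(-4)) − (-4) = -10 → (-10,-3,-4)
replace slot 2: 2·((-10)+(-4)) − (-3) = -25 → (-10,-25,-4)

-10,-25,-4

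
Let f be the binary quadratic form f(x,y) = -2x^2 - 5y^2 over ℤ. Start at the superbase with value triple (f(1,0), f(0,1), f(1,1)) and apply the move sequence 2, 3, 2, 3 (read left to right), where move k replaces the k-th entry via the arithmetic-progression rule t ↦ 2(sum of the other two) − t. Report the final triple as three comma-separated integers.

start (-2,-5,-7) = (f(1,0),f(0,1),f(1,1))
replace slot 2: 2·((-2)+(-7)) − (-5) = -13 → (-2,-13,-7)
replace slot 3: 2·((-2)+(-13)) − (-7) = -23 → (-2,-13,-23)
replace slot 2: 2·((-2)+(-23)) − (-13) = -37 → (-2,-37,-23)
replace slot 3: 2·((-2)+(-37)) − (-23) = -55 → (-2,-37,-55)

-2,-37,-55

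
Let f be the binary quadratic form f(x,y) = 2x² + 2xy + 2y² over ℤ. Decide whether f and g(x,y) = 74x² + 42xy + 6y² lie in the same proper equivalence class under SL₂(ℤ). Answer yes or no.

D₁ = -12, D₂ = -12
f: reduced (well bottom): (2,2,2) with a≤c, −a<b≤a
g: flip: (74,42,6)→(6,-42,74)
g: translate: b→6 (≡-42 mod 12), so (6,-42,74)→(6,6,2)
g: flip: (6,6,2)→(2,-6,6)
g: translate: b→2 (≡-6 mod 4), so (2,-6,6)→(2,2,2)
g: reduced (well bottom): (2,2,2) with a≤c, −a<b≤a
reduced forms (2, 2, 2) vs (2, 2, 2) ⇒ equivalent

yes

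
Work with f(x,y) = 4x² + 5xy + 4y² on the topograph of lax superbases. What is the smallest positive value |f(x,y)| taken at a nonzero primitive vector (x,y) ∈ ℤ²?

translate: b→-3 (≡5 mod 8), so (4,5,4)→(4,-3,3)
flip: (4,-3,3)→(3,3,4)
reduced (well bottom): (3,3,4) with a≤c, −a<b≤a
well minimum = a = 3

3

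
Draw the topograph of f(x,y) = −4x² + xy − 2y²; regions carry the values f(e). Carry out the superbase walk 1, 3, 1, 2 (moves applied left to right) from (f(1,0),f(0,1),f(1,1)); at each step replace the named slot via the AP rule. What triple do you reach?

start (-4,-2,-5) = (f(1,0),f(0,1),f(1,1))
replace slot 1: 2·((-2)+(-5)) − (-4) = -10 → (-10,-2,-5)
replace slot 3: 2·((-10)+(-2)) − (-5) = -19 → (-10,-2,-19)
replace slot 1: 2·((-2)+(-19)) − (-10) = -32 → (-32,-2,-19)
replace slot 2: 2·((-32)+(-19)) − (-2) = -100 → (-32,-100,-19)

-32,-100,-19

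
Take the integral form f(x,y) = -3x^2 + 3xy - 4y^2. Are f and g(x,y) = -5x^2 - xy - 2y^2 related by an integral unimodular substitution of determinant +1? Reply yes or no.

D₁ = -39, D₂ = -39
f is negative-definite; reduce −f:
−f: translate: b→3 (≡-3 mod 6), so (3,-3,4)→(3,3,4)
−f: reduced (well bottom): (3,3,4) with a≤c, −a<b≤a
flip sign back: reduced form of f is (-3,-3,-4)
g is negative-definite; reduce −g:
−g: flip: (5,1,2)→(2,-1,5)
−g: reduced (well bottom): (2,-1,5) with a≤c, −a<b≤a
flip sign back: reduced form of g is (-2,1,-5)
reduced forms (-3, -3, -4) vs (-2, 1, -5) ⇒ inequivalent

no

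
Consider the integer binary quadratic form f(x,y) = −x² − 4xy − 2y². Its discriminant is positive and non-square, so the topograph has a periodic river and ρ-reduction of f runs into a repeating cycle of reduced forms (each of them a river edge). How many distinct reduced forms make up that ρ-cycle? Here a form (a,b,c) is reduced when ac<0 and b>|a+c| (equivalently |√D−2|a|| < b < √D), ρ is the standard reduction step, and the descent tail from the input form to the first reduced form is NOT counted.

D = 8, ⌊√D⌋ = 2
descent: ρ → (-2,0,1)
descent: ρ → (1,2,-1)  [lands on river]
river: ρ → (-1,2,1)
ρ-cycle length = 2 (tail of 2 descent steps not counted)

2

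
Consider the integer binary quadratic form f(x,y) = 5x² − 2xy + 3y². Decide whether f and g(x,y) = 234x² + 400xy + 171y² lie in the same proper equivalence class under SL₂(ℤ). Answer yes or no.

D₁ = -56, D₂ = -56
f: flip: (5,-2,3)→(3,2,5)
f: reduced (well bottom): (3,2,5) with a≤c, −a<b≤a
g: translate: b→-68 (≡400 mod 468), so (234,400,171)→(234,-68,5)
g: flip: (234,-68,5)→(5,68,234)
g: translate: b→-2 (≡68 mod 10), so (5,68,234)→(5,-2,3)
g: flip: (5,-2,3)→(3,2,5)
g: reduced (well bottom): (3,2,5) with a≤c, −a<b≤a
reduced forms (3, 2, 5) vs (3, 2, 5) ⇒ equivalent

yes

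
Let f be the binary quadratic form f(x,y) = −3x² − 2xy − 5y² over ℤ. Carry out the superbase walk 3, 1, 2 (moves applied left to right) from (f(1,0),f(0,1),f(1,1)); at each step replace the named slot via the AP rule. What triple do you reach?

start (-3,-5,-10) = (f(1,0),f(0,1),f(1,1))
replace slot 3: 2·((-3)+(-5)) − (-10) = -6 → (-3,-5,-6)
replace slot 1: 2·((-5)+(-6)) − (-3) = -19 → (-19,-5,-6)
replace slot 2: 2·((-19)+(-6)) − (-5) = -45 → (-19,-45,-6)

-19,-45,-6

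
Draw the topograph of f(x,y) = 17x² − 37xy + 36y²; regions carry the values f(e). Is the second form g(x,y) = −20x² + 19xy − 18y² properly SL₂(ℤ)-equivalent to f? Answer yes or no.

D₁ = -1079, D₂ = -1079
f: translate: b→-3 (≡-37 mod 34), so (17,-37,36)→(17,-3,16)
f: flip: (17,-3,16)→(16,3,17)
f: reduced (well bottom): (16,3,17) with a≤c, −a<b≤a
g is negative-definite; reduce −g:
−g: flip: (20,-19,18)→(18,19,20)
−g: translate: b→-17 (≡19 mod 36), so (18,19,20)→(18,-17,19)
−g: reduced (well bottom): (18,-17,19) with a≤c, −a<b≤a
flip sign back: reduced form of g is (-18,17,-19)
reduced forms (16, 3, 17) vs (-18, 17, -19) ⇒ inequivalent

no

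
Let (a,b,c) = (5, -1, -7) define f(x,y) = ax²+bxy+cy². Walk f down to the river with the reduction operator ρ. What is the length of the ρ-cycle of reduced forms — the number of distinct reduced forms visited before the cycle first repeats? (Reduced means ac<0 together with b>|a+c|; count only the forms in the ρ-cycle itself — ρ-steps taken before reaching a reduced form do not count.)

D = 141, ⌊√D⌋ = 11
descent: ρ → (-7,1,5)
descent: ρ → (5,9,-3)  [lands on river]
river: ρ → (-3,9,5)
river: ρ → (5,11,-1)
river: ρ → (-1,11,5)
ρ-cycle length = 4 (tail of 2 descent steps not counted)

4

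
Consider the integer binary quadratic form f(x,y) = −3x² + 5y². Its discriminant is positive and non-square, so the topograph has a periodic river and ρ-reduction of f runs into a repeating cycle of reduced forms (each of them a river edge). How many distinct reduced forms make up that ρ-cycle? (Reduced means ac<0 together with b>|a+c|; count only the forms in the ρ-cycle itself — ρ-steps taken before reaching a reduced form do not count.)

D = 60, ⌊√D⌋ = 7
descent: ρ → (5,0,-3)
descent: ρ → (-3,6,2)  [lands on river]
river: ρ → (2,6,-3)
ρ-cycle length = 2 (tail of 2 descent steps not counted)

2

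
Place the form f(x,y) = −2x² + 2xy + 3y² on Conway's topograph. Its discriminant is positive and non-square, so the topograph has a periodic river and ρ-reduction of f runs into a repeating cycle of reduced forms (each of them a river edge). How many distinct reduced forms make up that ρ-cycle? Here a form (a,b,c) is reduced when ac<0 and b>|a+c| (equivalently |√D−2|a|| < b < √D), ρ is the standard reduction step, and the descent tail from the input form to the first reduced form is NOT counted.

D = 28, ⌊√D⌋ = 5
river: ρ → (3,4,-1)
river: ρ → (-1,4,3)
river: ρ → (3,2,-2)
river: ρ → (-2,2,3)
ρ-cycle length = 4 (tail of 0 descent steps not counted)

4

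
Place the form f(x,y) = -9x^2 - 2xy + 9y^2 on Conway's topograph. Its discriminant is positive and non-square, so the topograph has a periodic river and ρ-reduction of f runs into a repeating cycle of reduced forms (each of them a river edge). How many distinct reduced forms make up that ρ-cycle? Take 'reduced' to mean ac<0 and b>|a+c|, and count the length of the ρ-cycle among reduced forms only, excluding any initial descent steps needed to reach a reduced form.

D = 328, ⌊√D⌋ = 18
descent: ρ → (9,2,-9)  [lands on river]
river: ρ → (-9,16,2)
river: ρ → (2,16,-9)
river: ρ → (-9,2,9)
river: ρ → (9,16,-2)
river: ρ → (-2,16,9)
ρ-cycle length = 6 (tail of 1 descent step not counted)

6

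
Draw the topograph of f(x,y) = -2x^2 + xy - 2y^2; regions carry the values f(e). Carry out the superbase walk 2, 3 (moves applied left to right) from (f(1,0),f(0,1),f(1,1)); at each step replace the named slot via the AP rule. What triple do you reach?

start (-2,-2,-3) = (f(1,0),f(0,1),f(1,1))
replace slot 2: 2·((-2)+(-3)) − (-2) = -8 → (-2,-8,-3)
replace slot 3: 2·((-2)+(-8)) − (-3) = -17 → (-2,-8,-17)

-2,-8,-17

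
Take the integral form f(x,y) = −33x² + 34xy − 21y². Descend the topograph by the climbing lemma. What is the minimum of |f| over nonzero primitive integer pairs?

translate: b→32 (≡-34 mod 66), so (33,-34,21)→(33,32,20)
flip: (33,32,20)→(20,-32,33)
translate: b→8 (≡-32 mod 40), so (20,-32,33)→(20,8,21)
reduced (well bottom): (20,8,21) with a≤c, −a<b≤a
well minimum |f| = |-20| = 20 (negative-definite)

20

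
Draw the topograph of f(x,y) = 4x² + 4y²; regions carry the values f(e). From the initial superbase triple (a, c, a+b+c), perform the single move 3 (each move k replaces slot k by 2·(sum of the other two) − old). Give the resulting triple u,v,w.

start (4,4,8) = (f(1,0),f(0,1),f(1,1))
replace slot 3: 2·(4+4) − 8 = 8 → (4,4,8)

4,4,8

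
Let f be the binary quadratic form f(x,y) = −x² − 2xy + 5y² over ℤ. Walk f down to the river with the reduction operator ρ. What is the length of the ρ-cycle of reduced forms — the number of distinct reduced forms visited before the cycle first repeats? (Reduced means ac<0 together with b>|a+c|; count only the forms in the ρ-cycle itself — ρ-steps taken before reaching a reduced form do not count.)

D = 24, ⌊√D⌋ = 4
descent: ρ → (5,2,-1)
descent: ρ → (-1,4,2)  [lands on river]
river: ρ → (2,4,-1)
ρ-cycle length = 2 (tail of 2 descent steps not counted)

2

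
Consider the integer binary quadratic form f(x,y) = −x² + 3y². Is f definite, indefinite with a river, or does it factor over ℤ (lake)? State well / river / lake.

D = b²−4ac = 0² − 4·(-1)·3 = 12
D > 0 non-square ⇒ indefinite ⇒ periodic river

river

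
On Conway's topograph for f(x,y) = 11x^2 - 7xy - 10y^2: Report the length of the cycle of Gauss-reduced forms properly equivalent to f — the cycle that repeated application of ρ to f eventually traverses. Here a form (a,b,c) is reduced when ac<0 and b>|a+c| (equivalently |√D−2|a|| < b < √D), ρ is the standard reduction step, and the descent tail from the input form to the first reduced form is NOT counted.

D = 489, ⌊√D⌋ = 22
descent: ρ → (-10,7,11)  [lands on river]
river: ρ → (11,15,-6)
river: ρ → (-6,21,2)
river: ρ → (2,19,-16)
river: ρ → (-16,13,5)
river: ρ → (5,17,-10)
river: ρ → (-10,3,12)
river: ρ → (12,21,-1)
river: ρ → (-1,21,12)
river: ρ → (12,3,-10)
river: ρ → (-10,17,5)
river: ρ → (5,13,-16)
river: ρ → (-16,19,2)
river: ρ → (2,21,-6)
river: ρ → (-6,15,11)
river: ρ → (11,7,-10)
river: ρ → (-10,13,8)
river: ρ → (8,19,-4)
river: ρ → (-4,21,3)
river: ρ → (3,21,-4)
river: ρ → (-4,19,8)
river: ρ → (8,13,-10)
ρ-cycle length = 22 (tail of 1 descent step not counted)

22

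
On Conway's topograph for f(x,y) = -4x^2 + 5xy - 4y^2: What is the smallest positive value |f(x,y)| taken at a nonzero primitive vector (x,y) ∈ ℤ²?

translate: b→3 (≡-5 mod 8), so (4,-5,4)→(4,3,3)
flip: (4,3,3)→(3,-3,4)
translate: b→3 (≡-3 mod 6), so (3,-3,4)→(3,3,4)
reduced (well bottom): (3,3,4) with a≤c, −a<b≤a
well minimum |f| = |-3| = 3 (negative-definite)

3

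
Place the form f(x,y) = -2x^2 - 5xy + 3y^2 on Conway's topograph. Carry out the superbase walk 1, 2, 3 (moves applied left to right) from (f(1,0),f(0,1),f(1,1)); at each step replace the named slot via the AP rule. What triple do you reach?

start (-2,3,-4) = (f(1,0),f(0,1),f(1,1))
replace slot 1: 2·(3+(-4)) − (-2) = 0 → (0,3,-4)
replace slot 2: 2·(0+(-4)) − 3 = -11 → (0,-11,-4)
replace slot 3: 2·(0+(-11)) − (-4) = -18 → (0,-11,-18)

0,-11,-18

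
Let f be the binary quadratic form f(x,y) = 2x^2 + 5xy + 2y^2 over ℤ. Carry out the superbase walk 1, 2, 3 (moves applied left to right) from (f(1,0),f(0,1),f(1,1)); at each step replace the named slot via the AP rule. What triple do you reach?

start (2,2,9) = (f(1,0),f(0,1),f(1,1))
replace slot 1: 2·(2+9) − 2 = 20 → (20,2,9)
replace slot 2: 2·(20+9) − 2 = 56 → (20,56,9)
replace slot 3: 2·(20+56) − 9 = 143 → (20,56,143)

20,56,143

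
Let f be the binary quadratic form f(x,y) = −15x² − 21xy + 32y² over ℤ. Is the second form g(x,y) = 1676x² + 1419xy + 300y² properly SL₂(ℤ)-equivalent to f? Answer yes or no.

D₁ = 2361, D₂ = 2361
river cycle of f (length 58): (32, 21, -15), (-15, 39, 14), (14, 45, -6), (-6, 39, 35), (35, 31, -10), (-10, 29, 38), (38, 47, -1), (-1, 47, 38), (38, 29, -10), (-10, 31, 35), … (48 more)
river cycle of g (length 58): (-15, 39, 14), (14, 45, -6), (-6, 39, 35), (35, 31, -10), (-10, 29, 38), (38, 47, -1), (-1, 47, 38), (38, 29, -10), (-10, 31, 35), (35, 39, -6), … (48 more)
cycles coincide ⇒ equivalent

yes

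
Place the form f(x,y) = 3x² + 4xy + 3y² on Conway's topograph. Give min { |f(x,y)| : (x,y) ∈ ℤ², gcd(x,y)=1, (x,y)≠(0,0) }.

translate: b→-2 (≡4 mod 6), so (3,4,3)→(3,-2,2)
flip: (3,-2,2)→(2,2,3)
reduced (well bottom): (2,2,3) with a≤c, −a<b≤a
well minimum = a = 2

2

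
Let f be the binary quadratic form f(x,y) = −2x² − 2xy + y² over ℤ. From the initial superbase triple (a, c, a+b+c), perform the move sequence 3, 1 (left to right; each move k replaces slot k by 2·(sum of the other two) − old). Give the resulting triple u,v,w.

start (-2,1,-3) = (f(1,0),f(0,1),f(1,1))
replace slot 3: 2·((-2)+1) − (-3) = 1 → (-2,1,1)
replace slot 1: 2·(1+1) − (-2) = 6 → (6,1,1)

6,1,1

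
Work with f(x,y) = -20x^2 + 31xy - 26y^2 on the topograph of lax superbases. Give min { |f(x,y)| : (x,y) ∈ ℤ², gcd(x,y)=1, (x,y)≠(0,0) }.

translate: b→9 (≡-31 mod 40), so (20,-31,26)→(20,9,15)
flip: (20,9,15)→(15,-9,20)
reduced (well bottom): (15,-9,20) with a≤c, −a<b≤a
well minimum |f| = |-15| = 15 (negative-definite)

15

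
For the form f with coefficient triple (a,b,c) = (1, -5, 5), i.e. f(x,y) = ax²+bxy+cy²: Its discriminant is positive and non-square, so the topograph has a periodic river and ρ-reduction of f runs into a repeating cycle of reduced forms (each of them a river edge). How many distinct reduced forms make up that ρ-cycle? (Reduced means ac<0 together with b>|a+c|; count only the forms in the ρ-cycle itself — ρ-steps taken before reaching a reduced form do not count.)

D = 5, ⌊√D⌋ = 2
descent: ρ → (5,5,1)
descent: ρ → (1,1,-1)  [lands on river]
river: ρ → (-1,1,1)
ρ-cycle length = 2 (tail of 2 descent steps not counted)

2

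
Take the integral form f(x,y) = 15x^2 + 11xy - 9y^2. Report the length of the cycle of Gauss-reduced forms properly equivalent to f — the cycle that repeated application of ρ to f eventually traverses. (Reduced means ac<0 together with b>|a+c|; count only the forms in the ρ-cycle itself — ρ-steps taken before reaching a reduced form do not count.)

D = 661, ⌊√D⌋ = 25
river: ρ → (-9,25,1)
river: ρ → (1,25,-9)
river: ρ → (-9,11,15)
river: ρ → (15,19,-5)
river: ρ → (-5,21,11)
river: ρ → (11,23,-3)
river: ρ → (-3,25,3)
river: ρ → (3,23,-11)
river: ρ → (-11,21,5)
river: ρ → (5,19,-15)
river: ρ → (-15,11,9)
river: ρ → (9,25,-1)
river: ρ → (-1,25,9)
river: ρ → (9,11,-15)
river: ρ → (-15,19,5)
river: ρ → (5,21,-11)
river: ρ → (-11,23,3)
river: ρ → (3,25,-3)
river: ρ → (-3,23,11)
river: ρ → (11,21,-5)
river: ρ → (-5,19,15)
river: ρ → (15,11,-9)
ρ-cycle length = 22 (tail of 0 descent steps not counted)

22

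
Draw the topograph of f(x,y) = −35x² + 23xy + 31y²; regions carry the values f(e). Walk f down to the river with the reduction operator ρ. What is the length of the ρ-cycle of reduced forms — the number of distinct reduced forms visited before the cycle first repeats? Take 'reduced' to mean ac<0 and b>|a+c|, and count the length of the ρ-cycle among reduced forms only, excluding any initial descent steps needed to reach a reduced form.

D = 4869, ⌊√D⌋ = 69
river: ρ → (31,39,-27)
river: ρ → (-27,69,1)
river: ρ → (1,69,-27)
river: ρ → (-27,39,31)
river: ρ → (31,23,-35)
river: ρ → (-35,47,19)
river: ρ → (19,67,-5)
river: ρ → (-5,63,45)
river: ρ → (45,27,-23)
river: ρ → (-23,65,7)
river: ρ → (7,61,-41)
river: ρ → (-41,21,27)
river: ρ → (27,33,-35)
river: ρ → (-35,37,25)
river: ρ → (25,63,-9)
river: ρ → (-9,63,25)
river: ρ → (25,37,-35)
river: ρ → (-35,33,27)
river: ρ → (27,21,-41)
river: ρ → (-41,61,7)
river: ρ → (7,65,-23)
river: ρ → (-23,27,45)
river: ρ → (45,63,-5)
river: ρ → (-5,67,19)
river: ρ → (19,47,-35)
river: ρ → (-35,23,31)
ρ-cycle length = 26 (tail of 0 descent steps not counted)

26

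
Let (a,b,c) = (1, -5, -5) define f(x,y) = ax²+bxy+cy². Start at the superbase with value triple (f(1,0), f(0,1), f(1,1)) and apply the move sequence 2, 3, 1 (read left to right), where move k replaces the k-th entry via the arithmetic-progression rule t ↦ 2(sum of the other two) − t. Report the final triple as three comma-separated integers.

start (1,-5,-9) = (f(1,0),f(0,1),f(1,1))
replace slot 2: 2·(1+(-9)) − (-5) = -11 → (1,-11,-9)
replace slot 3: 2·(1+(-11)) − (-9) = -11 → (1,-11,-11)
replace slot 1: 2·((-11)+(-11)) − 1 = -45 → (-45,-11,-11)

-45,-11,-11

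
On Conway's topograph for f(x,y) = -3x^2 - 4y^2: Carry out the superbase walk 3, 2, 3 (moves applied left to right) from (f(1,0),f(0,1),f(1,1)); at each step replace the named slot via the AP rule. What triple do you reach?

start (-3,-4,-7) = (f(1,0),f(0,1),f(1,1))
replace slot 3: 2·((-3)+(-4)) − (-7) = -7 → (-3,-4,-7)
replace slot 2: 2·((-3)+(-7)) − (-4) = -16 → (-3,-16,-7)
replace slot 3: 2·((-3)+(-16)) − (-7) = -31 → (-3,-16,-31)

-3,-16,-31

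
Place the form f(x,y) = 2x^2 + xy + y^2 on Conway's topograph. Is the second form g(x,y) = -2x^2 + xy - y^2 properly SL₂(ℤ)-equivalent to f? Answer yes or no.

D₁ = -7, D₂ = -7
f: flip: (2,1,1)→(1,-1,2)
f: translate: b→1 (≡-1 mod 2), so (1,-1,2)→(1,1,2)
f: reduced (well bottom): (1,1,2) with a≤c, −a<b≤a
g is negative-definite; reduce −g:
−g: flip: (2,-1,1)→(1,1,2)
−g: reduced (well bottom): (1,1,2) with a≤c, −a<b≤a
flip sign back: reduced form of g is (-1,-1,-2)
reduced forms (1, 1, 2) vs (-1, -1, -2) ⇒ inequivalent

no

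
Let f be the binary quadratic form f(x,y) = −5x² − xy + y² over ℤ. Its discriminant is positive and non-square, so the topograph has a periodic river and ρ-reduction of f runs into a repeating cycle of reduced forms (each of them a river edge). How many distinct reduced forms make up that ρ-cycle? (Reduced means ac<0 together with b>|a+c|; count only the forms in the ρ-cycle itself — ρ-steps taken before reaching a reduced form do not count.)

D = 21, ⌊√D⌋ = 4
descent: ρ → (1,3,-3)  [lands on river]
river: ρ → (-3,3,1)
ρ-cycle length = 2 (tail of 1 descent step not counted)

2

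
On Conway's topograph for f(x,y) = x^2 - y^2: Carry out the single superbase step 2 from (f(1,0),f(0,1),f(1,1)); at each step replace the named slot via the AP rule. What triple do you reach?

start (1,-1,0) = (f(1,0),f(0,1),f(1,1))
replace slot 2: 2·(1+0) − (-1) = 3 → (1,3,0)

1,3,0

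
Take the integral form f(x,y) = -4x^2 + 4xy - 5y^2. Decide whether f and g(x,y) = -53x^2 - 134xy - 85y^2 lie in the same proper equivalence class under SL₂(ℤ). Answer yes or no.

D₁ = -64, D₂ = -64
f is negative-definite; reduce −f:
−f: translate: b→4 (≡-4 mod 8), so (4,-4,5)→(4,4,5)
−f: reduced (well bottom): (4,4,5) with a≤c, −a<b≤a
flip sign back: reduced form of f is (-4,-4,-5)
g is negative-definite; reduce −g:
−g: translate: b→28 (≡134 mod 106), so (53,134,85)→(53,28,4)
−g: flip: (53,28,4)→(4,-28,53)
−g: translate: b→4 (≡-28 mod 8), so (4,-28,53)→(4,4,5)
−g: reduced (well bottom): (4,4,5) with a≤c, −a<b≤a
flip sign back: reduced form of g is (-4,-4,-5)
reduced forms (-4, -4, -5) vs (-4, -4, -5) ⇒ equivalent

yes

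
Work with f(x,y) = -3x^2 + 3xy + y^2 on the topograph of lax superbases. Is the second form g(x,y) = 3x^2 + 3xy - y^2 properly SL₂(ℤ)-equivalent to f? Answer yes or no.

D₁ = 21, D₂ = 21
river cycle of f (length 2): (1, 3, -3), (-3, 3, 1)
river cycle of g (length 2): (-1, 3, 3), (3, 3, -1)
cycles differ ⇒ inequivalent

no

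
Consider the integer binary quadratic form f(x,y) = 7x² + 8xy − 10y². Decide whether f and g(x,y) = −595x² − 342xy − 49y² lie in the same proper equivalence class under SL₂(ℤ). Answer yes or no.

D₁ = 344, D₂ = 344
river cycle of f (length 10): (-10, 12, 5), (5, 18, -1), (-1, 18, 5), (5, 12, -10), (-10, 8, 7), (7, 6, -11), (-11, 16, 2), (2, 16, -11), (-11, 6, 7), (7, 8, -10)
river cycle of g (length 10): (-10, 12, 5), (5, 18, -1), (-1, 18, 5), (5, 12, -10), (-10, 8, 7), (7, 6, -11), (-11, 16, 2), (2, 16, -11), (-11, 6, 7), (7, 8, -10)
cycles coincide ⇒ equivalent

yes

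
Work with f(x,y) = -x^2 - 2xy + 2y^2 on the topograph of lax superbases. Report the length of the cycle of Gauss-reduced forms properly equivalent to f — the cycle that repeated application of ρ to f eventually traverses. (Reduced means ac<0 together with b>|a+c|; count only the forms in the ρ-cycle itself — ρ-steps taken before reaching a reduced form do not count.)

D = 12, ⌊√D⌋ = 3
descent: ρ → (2,2,-1)  [lands on river]
river: ρ → (-1,2,2)
ρ-cycle length = 2 (tail of 1 descent step not counted)

2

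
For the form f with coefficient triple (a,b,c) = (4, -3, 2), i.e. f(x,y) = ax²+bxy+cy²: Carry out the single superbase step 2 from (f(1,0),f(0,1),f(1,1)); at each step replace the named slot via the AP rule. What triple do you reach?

start (4,2,3) = (f(1,0),f(0,1),f(1,1))
replace slot 2: 2·(4+3) − 2 = 12 → (4,12,3)

4,12,3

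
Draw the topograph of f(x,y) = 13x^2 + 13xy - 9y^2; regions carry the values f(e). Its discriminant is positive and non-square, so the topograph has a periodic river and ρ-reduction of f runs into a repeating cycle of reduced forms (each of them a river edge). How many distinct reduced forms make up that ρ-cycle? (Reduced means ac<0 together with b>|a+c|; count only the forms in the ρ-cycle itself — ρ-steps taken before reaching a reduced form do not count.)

D = 637, ⌊√D⌋ = 25
river: ρ → (-9,23,3)
river: ρ → (3,25,-1)
river: ρ → (-1,25,3)
river: ρ → (3,23,-9)
river: ρ → (-9,13,13)
river: ρ → (13,13,-9)
ρ-cycle length = 6 (tail of 0 descent steps not counted)

6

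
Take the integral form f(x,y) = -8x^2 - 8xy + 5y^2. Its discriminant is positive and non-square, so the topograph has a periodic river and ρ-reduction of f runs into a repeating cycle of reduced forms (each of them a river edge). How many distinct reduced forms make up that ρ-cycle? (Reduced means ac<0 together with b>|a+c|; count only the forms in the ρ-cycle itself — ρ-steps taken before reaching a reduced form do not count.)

D = 224, ⌊√D⌋ = 14
descent: ρ → (5,8,-8)  [lands on river]
river: ρ → (-8,8,5)
river: ρ → (5,12,-4)
river: ρ → (-4,12,5)
ρ-cycle length = 4 (tail of 1 descent step not counted)

4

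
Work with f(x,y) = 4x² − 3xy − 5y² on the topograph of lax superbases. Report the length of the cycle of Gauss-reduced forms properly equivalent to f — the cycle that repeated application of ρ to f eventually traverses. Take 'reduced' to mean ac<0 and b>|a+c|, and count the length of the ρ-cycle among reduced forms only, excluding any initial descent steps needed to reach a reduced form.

D = 89, ⌊√D⌋ = 9
descent: ρ → (-5,3,4)  [lands on river]
river: ρ → (4,5,-4)
river: ρ → (-4,3,5)
river: ρ → (5,7,-2)
river: ρ → (-2,9,1)
river: ρ → (1,9,-2)
river: ρ → (-2,7,5)
river: ρ → (5,3,-4)
river: ρ → (-4,5,4)
river: ρ → (4,3,-5)
river: ρ → (-5,7,2)
river: ρ → (2,9,-1)
river: ρ → (-1,9,2)
river: ρ → (2,7,-5)
ρ-cycle length = 14 (tail of 1 descent step not counted)

14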